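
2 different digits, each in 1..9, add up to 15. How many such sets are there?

2 distinct digits from 1–9 sum between 3 and 17.
Enumerating: {6,9}, {7,8}.

2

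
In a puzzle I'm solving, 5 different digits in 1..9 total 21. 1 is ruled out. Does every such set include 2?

Yes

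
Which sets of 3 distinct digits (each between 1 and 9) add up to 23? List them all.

{6,8,9}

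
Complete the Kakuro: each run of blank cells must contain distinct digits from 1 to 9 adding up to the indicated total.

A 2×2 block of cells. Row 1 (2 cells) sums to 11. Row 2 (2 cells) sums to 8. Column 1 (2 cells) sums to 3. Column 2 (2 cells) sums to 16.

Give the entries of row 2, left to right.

1 7

3 in 2 cells must be {1,2}; 16 in 2 cells must be {7,9}.
The 11 across and the 3 down share only 2, so (1,1) = 2.
(1,2) = 11 − 2 = 9 completes the 11 across.
(2,1) = 3 − 2 = 1 completes the 3 down.
(2,2) = 8 − 1 = 7 completes the 8 across.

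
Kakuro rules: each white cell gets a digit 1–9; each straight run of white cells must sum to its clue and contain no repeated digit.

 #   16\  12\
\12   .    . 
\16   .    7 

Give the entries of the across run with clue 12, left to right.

7 5

16 in 2 cells must be {7,9}.
R1C2 = 12 − 7 = 5 completes the 12 down.
R2C1 = 16 − 7 = 9 completes the 16 across.
R1C1 = 12 − 5 = 7 completes the 12 across.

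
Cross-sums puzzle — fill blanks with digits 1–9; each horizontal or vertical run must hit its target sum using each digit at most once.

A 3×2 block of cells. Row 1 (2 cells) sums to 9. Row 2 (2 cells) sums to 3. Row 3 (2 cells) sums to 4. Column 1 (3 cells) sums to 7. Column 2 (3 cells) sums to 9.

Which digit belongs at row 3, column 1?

1

3 in 2 cells must be {1,2}; 4 in 2 cells must be {1,3}; 7 in 3 cells must be {1,2,4}.
The 4 across and the 7 down share only 1, so (3,1) = 1.
(3,2) = 4 − 1 = 3 completes the 4 across.
Given what's placed, (2,1) must be 2 to fit the 3 across and 7 down.
(2,2) = 3 − 2 = 1 completes the 3 across.
(1,1) = 7 − 3 = 4 completes the 7 down.
(1,2) = 9 − 4 = 5 completes the 9 across.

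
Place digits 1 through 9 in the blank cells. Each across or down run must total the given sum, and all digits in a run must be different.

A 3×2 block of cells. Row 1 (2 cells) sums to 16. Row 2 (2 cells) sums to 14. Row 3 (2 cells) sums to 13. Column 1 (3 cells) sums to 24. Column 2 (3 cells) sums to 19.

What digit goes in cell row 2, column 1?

16 in 2 cells must be {7,9}; 24 in 3 cells must be {7,8,9}.
Nothing is forced directly, so branch on (1,1), whose candidates are 7 or 9. If (1,1) = 9: that forces (1,2) = 7, (2,1) = 8, after which (2,2) would have to be in {6} for the 14 across but in {3,4,8,9} for the 19 down — contradiction. So (1,1) = 7.
(1,2) = 16 − 7 = 9 completes the 16 across.
Nothing is forced directly, so branch on (2,1), whose candidates are 8 or 9. If (2,1) = 9: then (2,2) would have to be in {5} for the 14 across but in {2,3,4,6,7,8} for the 19 down — contradiction. So (2,1) = 8.
(2,2) = 14 − 8 = 6 completes the 14 across.
(3,1) = 24 − 15 = 9 completes the 24 down.
(3,2) = 13 − 9 = 4 completes the 13 across.

8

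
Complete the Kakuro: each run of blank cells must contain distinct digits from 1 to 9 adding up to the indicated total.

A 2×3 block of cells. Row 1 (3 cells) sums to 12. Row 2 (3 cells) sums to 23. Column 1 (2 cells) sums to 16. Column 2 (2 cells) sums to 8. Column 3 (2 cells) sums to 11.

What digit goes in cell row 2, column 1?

9

23 in 3 cells must be {6,8,9}; 16 in 2 cells must be {7,9}.
The 23 across and the 16 down share only 9, so (2,1) = 9.
Given what's placed, (2,2) must be 6 to fit the 23 across and 8 down.
(2,3) = 23 − 15 = 8 completes the 23 across.
(1,1) = 16 − 9 = 7 completes the 16 down.
(1,2) = 8 − 6 = 2 completes the 8 down.
(1,3) = 12 − 9 = 3 completes the 12 across.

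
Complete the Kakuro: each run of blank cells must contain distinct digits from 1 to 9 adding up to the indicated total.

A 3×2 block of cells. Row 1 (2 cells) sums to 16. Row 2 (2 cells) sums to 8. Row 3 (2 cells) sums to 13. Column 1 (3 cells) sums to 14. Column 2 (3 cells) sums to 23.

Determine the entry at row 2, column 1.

16 in 2 cells must be {7,9}; 23 in 3 cells must be {6,8,9}.
The 16 across and the 23 down share only 9, so (1,2) = 9.
Given what's placed, (2,2) must be 6 to fit the 8 across and 23 down.
(3,2) = 23 − 15 = 8 completes the 23 down.
(1,1) = 16 − 9 = 7 completes the 16 across.
(2,1) = 8 − 6 = 2 completes the 8 across.
(3,1) = 13 − 8 = 5 completes the 13 across.

2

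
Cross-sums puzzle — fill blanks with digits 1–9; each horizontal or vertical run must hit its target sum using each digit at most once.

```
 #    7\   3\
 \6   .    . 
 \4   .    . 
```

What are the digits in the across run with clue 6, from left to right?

4 2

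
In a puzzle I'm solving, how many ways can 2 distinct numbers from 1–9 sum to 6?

2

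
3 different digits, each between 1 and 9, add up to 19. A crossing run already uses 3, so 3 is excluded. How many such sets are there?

3 distinct digits from 1–9 sum between 6 and 24.
Dropping sets that contain 3.
Enumerating: {2,8,9}, {4,6,9}, {4,7,8}, {5,6,8}.

4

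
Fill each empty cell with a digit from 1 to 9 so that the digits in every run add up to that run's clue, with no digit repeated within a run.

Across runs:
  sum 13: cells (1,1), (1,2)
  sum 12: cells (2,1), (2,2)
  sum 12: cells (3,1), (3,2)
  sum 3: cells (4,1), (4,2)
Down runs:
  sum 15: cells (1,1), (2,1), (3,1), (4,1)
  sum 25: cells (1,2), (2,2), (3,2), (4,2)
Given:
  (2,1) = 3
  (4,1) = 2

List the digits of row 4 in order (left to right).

2, 1

3 in 2 cells must be {1,2}.
(2,2) = 12 − 3 = 9 completes the 12 across.
(4,2) = 3 − 2 = 1 completes the 3 across.
Nothing is forced directly, so branch on (1,2), whose candidates are 7 or 8. If (1,2) = 8: then (1,1) would have to be in {5} for the 13 across but in {1,4,6,9} for the 15 down — contradiction. So (1,2) = 7.
(1,1) = 13 − 7 = 6 completes the 13 across.
(3,1) = 15 − 11 = 4 completes the 15 down.
(3,2) = 12 − 4 = 8 completes the 12 across.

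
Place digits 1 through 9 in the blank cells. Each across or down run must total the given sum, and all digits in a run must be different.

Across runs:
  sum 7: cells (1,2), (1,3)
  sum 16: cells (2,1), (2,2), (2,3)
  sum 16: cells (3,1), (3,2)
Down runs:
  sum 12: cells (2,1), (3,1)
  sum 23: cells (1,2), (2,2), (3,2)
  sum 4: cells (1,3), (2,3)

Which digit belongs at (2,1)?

16 in 2 cells must be {7,9}; 23 in 3 cells must be {6,8,9}; 4 in 2 cells must be {1,3}.
The 7 across and the 23 down share only 6, so (1,2) = 6.
(1,3) = 7 − 6 = 1 completes the 7 across.
(2,3) = 4 − 1 = 3 completes the 4 down.
(3,2) = 9: the only remaining digit allowed by both the 16 across and the 23 down.
(2,2) = 23 − 15 = 8 completes the 23 down.
(3,1) = 16 − 9 = 7 completes the 16 across.
(2,1) = 16 − 11 = 5 completes the 16 across.

5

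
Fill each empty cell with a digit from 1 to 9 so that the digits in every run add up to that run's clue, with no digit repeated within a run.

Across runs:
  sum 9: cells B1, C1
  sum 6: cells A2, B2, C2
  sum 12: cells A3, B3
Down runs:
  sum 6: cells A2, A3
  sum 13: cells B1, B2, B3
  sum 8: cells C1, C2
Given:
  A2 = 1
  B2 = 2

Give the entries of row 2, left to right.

1, 2, 3

6 in 3 cells must be {1,2,3}.
C2 = 6 − 3 = 3 completes the 6 across.
A3 = 6 − 1 = 5 completes the 6 down.
B3 = 12 − 5 = 7 completes the 12 across.
B1 = 13 − 9 = 4 completes the 13 down.
C1 = 9 − 4 = 5 completes the 9 across.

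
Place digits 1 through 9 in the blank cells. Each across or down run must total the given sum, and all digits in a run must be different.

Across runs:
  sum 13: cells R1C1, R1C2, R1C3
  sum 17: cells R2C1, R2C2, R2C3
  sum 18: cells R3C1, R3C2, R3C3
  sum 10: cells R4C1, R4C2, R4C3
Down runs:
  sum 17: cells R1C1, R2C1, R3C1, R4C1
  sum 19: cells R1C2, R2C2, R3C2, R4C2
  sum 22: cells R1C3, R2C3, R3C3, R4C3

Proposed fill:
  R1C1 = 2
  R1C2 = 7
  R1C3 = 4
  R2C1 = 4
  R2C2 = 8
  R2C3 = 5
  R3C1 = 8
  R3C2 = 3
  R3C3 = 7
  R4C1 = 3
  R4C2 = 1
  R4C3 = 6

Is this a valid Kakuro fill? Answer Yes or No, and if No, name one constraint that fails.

Yes

Across: 2+7+4=13; 4+8+5=17; 8+3+7=18; 3+1+6=10. Down: 2+4+8+3=17; 7+8+3+1=19; 4+5+7+6=22. No digit repeats within any run.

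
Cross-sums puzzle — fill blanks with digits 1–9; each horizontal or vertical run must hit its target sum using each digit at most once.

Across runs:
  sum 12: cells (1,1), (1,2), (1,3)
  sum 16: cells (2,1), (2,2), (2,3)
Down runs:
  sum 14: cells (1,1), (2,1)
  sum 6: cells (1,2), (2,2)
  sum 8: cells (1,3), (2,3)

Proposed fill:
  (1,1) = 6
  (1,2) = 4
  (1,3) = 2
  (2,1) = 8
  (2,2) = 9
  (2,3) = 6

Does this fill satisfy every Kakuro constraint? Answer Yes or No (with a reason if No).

No — the down run (1,2)–(2,2) sums to 13, not 6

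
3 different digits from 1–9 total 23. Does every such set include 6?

The only way to make 23 from 3 distinct digits is {6,8,9}, which contains 6.

Yes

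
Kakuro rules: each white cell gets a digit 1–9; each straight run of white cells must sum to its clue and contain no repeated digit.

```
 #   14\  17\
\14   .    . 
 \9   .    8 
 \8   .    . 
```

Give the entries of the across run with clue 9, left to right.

R2C1 = 9 − 8 = 1 completes the 9 across.
No cell is forced outright now. R1C2 can only be 5 or 6 (the digits allowed by both its 14 across and its 17 down). If R1C2 = 5: that forces R1C1 = 9, after which R3C1 would have to be in {1,2,3,5,6,7} for the 8 across but in {4} for the 14 down — contradiction. So R1C2 = 6.
R1C1 = 14 − 6 = 8 completes the 14 across.
R3C1 = 14 − 9 = 5 completes the 14 down.
R3C2 = 8 − 5 = 3 completes the 8 across.

1 8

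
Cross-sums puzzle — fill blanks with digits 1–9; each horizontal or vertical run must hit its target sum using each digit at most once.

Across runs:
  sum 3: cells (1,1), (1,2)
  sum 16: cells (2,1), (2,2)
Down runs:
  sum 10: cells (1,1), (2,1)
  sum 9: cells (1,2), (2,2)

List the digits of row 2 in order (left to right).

3 in 2 cells must be {1,2}; 16 in 2 cells must be {7,9}.
The 16 across and the 9 down share only 7, so (2,2) = 7.
(1,2) = 9 − 7 = 2 completes the 9 down.
(2,1) = 16 − 7 = 9 completes the 16 across.
(1,1) = 3 − 2 = 1 completes the 3 across.

9 7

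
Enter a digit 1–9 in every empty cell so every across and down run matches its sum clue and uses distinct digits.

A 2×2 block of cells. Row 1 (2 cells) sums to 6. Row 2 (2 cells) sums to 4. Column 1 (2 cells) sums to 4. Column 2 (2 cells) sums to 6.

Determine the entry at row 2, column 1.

3

4 in 2 cells must be {1,3}.
The 6 across and the 4 down share only 1, so (1,1) = 1.
(1,2) = 6 − 1 = 5 completes the 6 across.
(2,1) = 4 − 1 = 3 completes the 4 down.
(2,2) = 4 − 3 = 1 completes the 4 across.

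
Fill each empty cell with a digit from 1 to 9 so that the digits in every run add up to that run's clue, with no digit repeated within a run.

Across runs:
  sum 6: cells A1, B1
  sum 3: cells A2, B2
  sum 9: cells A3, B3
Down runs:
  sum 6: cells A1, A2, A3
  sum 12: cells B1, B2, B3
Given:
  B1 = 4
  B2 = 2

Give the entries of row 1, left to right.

2 4

3 in 2 cells must be {1,2}; 6 in 3 cells must be {1,2,3}.
A1 = 6 − 4 = 2 completes the 6 across.
A2 = 3 − 2 = 1 completes the 3 across.
A3 = 6 − 3 = 3 completes the 6 down.
B3 = 9 − 3 = 6 completes the 9 across.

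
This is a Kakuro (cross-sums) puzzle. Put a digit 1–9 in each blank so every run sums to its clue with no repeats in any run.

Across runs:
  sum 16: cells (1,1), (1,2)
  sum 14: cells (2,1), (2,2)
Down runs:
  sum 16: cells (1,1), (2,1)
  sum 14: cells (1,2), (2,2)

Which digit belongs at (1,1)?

7

16 in 2 cells must be {7,9}.
The 16 across and the 14 down share only 9, so (1,2) = 9.
The 14 across and the 16 down share only 9, so (2,1) = 9.
(2,2) = 14 − 9 = 5 completes the 14 across.
(1,1) = 16 − 9 = 7 completes the 16 across.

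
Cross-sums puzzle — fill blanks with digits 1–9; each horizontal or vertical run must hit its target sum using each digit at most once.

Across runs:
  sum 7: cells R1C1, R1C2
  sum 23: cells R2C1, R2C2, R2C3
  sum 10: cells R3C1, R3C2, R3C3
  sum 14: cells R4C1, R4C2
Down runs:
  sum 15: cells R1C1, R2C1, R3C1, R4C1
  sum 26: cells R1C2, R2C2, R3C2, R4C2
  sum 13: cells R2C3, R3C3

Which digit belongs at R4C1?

5

23 in 3 cells must be {6,8,9}.
Nothing is forced directly, so branch on R2C1, whose candidates are 6 or 8 or 9. If R2C1 = 8: then R4C1 would have to be in {5,6,8,9} for the 14 across but in {1,2,4} for the 15 down — contradiction. If R2C1 = 9: then R4C1 would have to be in {5,6,8,9} for the 14 across but in {1,2,3} for the 15 down — contradiction. So R2C1 = 6.
Given what's placed, R4C1 must be 5 to fit the 14 across and 15 down.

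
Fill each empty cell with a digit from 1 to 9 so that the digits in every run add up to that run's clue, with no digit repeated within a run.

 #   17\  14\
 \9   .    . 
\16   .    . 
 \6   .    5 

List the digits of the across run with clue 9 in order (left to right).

16 in 2 cells must be {7,9}.
Given what's placed, R2C2 must be 7 to fit the 16 across and 14 down.
R3C1 = 6 − 5 = 1 completes the 6 across.
R1C1 = 7: the only remaining digit allowed by both the 9 across and the 17 down.
R1C2 = 9 − 7 = 2 completes the 9 across.
R2C1 = 16 − 7 = 9 completes the 16 across.

7, 2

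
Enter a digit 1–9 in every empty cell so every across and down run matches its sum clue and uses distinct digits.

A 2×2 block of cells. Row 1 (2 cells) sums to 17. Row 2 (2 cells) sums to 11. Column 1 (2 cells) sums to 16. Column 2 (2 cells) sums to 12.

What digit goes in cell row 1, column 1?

9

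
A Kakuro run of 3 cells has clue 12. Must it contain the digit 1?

No

Counterexample: {2,3,7} sums to 12 without using 1.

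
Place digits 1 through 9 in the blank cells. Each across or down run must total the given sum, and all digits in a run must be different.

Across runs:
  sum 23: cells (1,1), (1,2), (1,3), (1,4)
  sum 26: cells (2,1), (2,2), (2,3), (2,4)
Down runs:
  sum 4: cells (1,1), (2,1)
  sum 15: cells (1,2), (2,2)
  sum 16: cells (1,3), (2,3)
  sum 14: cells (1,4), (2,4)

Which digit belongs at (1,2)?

4 in 2 cells must be {1,3}; 16 in 2 cells must be {7,9}.
Only 3 fits (2,1) under both its across sum 26 and down sum 4.
Given what's placed, (2,3) must be 9 to fit the 26 across and 16 down.
(1,1) = 4 − 3 = 1 completes the 4 down.
(1,3) = 16 − 9 = 7 completes the 16 down.
No cell is forced outright now. (2,2) can only be 6 or 8 (the digits allowed by both its 26 across and its 15 down). If (2,2) = 8: then (1,2) would have to be in {6,9} for the 23 across but in {7} for the 15 down — contradiction. So (2,2) = 6.
(1,2) = 15 − 6 = 9 completes the 15 down.

9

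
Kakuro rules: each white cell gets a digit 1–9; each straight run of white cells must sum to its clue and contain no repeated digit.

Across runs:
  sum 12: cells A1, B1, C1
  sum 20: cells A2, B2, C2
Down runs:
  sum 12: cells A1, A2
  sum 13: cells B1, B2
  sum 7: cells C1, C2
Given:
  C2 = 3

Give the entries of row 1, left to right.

3 5 4

C1 = 7 − 3 = 4 completes the 7 down.
No cell is forced outright now. A2 can only be 8 or 9 (the digits allowed by both its 20 across and its 12 down). If A2 = 8: then A1 would have to be in {1,2,3,5,6,7} for the 12 across but in {4} for the 12 down — contradiction. So A2 = 9.
A1 = 12 − 9 = 3 completes the 12 down.
B1 = 12 − 7 = 5 completes the 12 across.
B2 = 20 − 12 = 8 completes the 20 across.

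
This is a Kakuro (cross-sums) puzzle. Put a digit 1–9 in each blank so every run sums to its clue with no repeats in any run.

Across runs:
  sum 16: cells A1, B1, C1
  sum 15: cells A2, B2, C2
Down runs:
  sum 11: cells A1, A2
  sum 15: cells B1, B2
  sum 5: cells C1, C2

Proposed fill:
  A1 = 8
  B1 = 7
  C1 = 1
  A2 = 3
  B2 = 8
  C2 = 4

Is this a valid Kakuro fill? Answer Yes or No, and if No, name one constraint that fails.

Yes

Across: 8+7+1=16; 3+8+4=15. Down: 8+3=11; 7+8=15; 1+4=5. No digit repeats within any run.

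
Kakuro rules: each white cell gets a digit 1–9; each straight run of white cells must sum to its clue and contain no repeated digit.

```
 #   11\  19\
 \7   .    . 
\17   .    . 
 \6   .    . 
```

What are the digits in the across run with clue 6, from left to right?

17 in 2 cells must be {8,9}.
The 17 across and the 11 down share only 8, so R2C1 = 8.
R2C2 = 17 − 8 = 9 completes the 17 across.
Nothing is forced directly, so branch on R1C1, whose candidates are 1 or 2. If R1C1 = 2: then R1C2 would have to be in {5} for the 7 across but in {2,3,4,6,7,8} for the 19 down — contradiction. So R1C1 = 1.
R1C2 = 7 − 1 = 6 completes the 7 across.
R3C1 = 11 − 9 = 2 completes the 11 down.
R3C2 = 6 − 2 = 4 completes the 6 across.

2 4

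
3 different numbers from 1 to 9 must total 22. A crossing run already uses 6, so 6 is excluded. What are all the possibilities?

{5,8,9}

3 distinct digits from 1–9 sum between 6 and 24.
Dropping sets that contain 6.
Only one set works: {5,8,9}.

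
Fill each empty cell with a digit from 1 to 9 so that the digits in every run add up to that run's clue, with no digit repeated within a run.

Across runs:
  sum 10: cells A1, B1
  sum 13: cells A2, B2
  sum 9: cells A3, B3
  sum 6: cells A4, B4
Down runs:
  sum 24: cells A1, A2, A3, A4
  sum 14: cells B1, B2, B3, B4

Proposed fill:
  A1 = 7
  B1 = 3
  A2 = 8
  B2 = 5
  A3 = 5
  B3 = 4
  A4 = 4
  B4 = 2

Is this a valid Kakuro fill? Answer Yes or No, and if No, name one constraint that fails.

Yes

Across: 7+3=10; 8+5=13; 5+4=9; 4+2=6. Down: 7+8+5+4=24; 3+5+4+2=14. No digit repeats within any run.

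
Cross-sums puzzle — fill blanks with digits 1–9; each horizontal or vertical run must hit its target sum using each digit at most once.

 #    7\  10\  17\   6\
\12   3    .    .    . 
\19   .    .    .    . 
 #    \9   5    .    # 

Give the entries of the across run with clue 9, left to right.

R2C1 = 7 − 3 = 4 completes the 7 down.
R3C3 = 9 − 5 = 4 completes the 9 across.
R1C3 = 6: the only remaining digit allowed by both the 12 across and the 17 down.
R2C3 = 17 − 10 = 7 completes the 17 down.
Nothing is forced directly, so branch on R2C2, whose candidates are 2 or 3. If R2C2 = 2: then R1C2 would have to be in {1,2} for the 12 across but in {3} for the 10 down — contradiction. So R2C2 = 3.
R1C2 = 10 − 8 = 2 completes the 10 down.
R1C4 = 12 − 11 = 1 completes the 12 across.
R2C4 = 19 − 14 = 5 completes the 19 across.

5, 4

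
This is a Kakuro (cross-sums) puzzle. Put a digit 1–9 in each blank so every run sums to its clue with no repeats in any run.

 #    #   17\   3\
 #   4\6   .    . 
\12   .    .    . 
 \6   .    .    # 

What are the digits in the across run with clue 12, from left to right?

4 in 2 cells must be {1,3}; 3 in 2 cells must be {1,2}.
The 6 across and the 4 down share only 1, so R3C1 = 1.
R3C2 = 6 − 1 = 5 completes the 6 across.
R1C2 = 4: the only remaining digit allowed by both the 6 across and the 17 down.
R1C3 = 6 − 4 = 2 completes the 6 across.
R2C1 = 4 − 1 = 3 completes the 4 down.
R2C2 = 17 − 9 = 8 completes the 17 down.
R2C3 = 12 − 11 = 1 completes the 12 across.

3 8 1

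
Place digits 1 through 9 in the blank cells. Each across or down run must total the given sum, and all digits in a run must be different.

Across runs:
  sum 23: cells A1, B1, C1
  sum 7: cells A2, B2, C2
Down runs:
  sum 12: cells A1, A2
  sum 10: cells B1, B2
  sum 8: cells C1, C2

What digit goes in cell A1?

8

23 in 3 cells must be {6,8,9}; 7 in 3 cells must be {1,2,4}.
The 23 across and the 8 down share only 6, so C1 = 6.
The 7 across and the 12 down share only 4, so A2 = 4.
C2 = 8 − 6 = 2 completes the 8 down.
A1 = 12 − 4 = 8 completes the 12 down.
B1 = 23 − 14 = 9 completes the 23 across.
B2 = 7 − 6 = 1 completes the 7 across.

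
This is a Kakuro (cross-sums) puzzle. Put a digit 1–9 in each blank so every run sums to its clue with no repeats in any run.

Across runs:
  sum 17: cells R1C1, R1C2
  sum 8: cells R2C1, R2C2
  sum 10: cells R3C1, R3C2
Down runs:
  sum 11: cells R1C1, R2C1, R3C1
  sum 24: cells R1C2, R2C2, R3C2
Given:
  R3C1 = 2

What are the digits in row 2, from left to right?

17 in 2 cells must be {8,9}; 24 in 3 cells must be {7,8,9}.
Given what's placed, R1C1 must be 8 to fit the 17 across and 11 down.
R1C2 = 17 − 8 = 9 completes the 17 across.
R2C1 = 11 − 10 = 1 completes the 11 down.
R2C2 = 8 − 1 = 7 completes the 8 across.
R3C2 = 10 − 2 = 8 completes the 10 across.

1 7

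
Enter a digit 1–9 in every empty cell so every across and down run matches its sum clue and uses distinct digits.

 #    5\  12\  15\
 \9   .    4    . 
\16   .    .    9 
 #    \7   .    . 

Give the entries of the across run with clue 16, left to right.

2 5 9

Given what's placed, R1C3 must be 2 to fit the 9 across and 15 down.
R3C3 = 15 − 11 = 4 completes the 15 down.
R1C1 = 9 − 6 = 3 completes the 9 across.
R2C1 = 5 − 3 = 2 completes the 5 down.
R2C2 = 16 − 11 = 5 completes the 16 across.
R3C2 = 7 − 4 = 3 completes the 7 across.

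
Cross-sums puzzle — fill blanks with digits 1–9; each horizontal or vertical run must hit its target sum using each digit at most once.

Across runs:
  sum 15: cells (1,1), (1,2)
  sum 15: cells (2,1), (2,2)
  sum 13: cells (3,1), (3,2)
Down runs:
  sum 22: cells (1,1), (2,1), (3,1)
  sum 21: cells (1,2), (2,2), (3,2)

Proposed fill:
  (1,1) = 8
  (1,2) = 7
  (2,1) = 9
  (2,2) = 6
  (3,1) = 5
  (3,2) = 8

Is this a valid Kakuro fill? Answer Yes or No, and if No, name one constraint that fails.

Yes

Across: 8+7=15; 9+6=15; 5+8=13. Down: 8+9+5=22; 7+6+8=21. No digit repeats within any run.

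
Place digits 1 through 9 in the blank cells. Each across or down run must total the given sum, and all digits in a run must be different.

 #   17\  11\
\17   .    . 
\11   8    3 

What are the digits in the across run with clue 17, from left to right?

17 in 2 cells must be {8,9}.
R1C1 = 17 − 8 = 9 completes the 17 down.
R1C2 = 17 − 9 = 8 completes the 17 across.

9, 8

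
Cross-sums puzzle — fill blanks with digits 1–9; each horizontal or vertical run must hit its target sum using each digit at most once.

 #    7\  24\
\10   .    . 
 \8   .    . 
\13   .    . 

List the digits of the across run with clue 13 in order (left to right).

4 9

7 in 3 cells must be {1,2,4}; 24 in 3 cells must be {7,8,9}.
The 8 across and the 24 down share only 7, so R2C2 = 7.
The 13 across and the 7 down share only 4, so R3C1 = 4.
R3C2 = 13 − 4 = 9 completes the 13 across.
R1C2 = 24 − 16 = 8 completes the 24 down.
R2C1 = 8 − 7 = 1 completes the 8 across.
R1C1 = 10 − 8 = 2 completes the 10 across.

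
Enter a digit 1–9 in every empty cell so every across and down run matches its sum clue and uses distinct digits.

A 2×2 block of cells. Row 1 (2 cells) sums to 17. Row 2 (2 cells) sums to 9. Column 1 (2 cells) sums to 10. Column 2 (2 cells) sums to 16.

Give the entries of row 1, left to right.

17 in 2 cells must be {8,9}; 16 in 2 cells must be {7,9}.
The 17 across and the 16 down share only 9, so (1,2) = 9.
(2,2) = 16 − 9 = 7 completes the 16 down.
(1,1) = 17 − 9 = 8 completes the 17 across.
(2,1) = 9 − 7 = 2 completes the 9 across.

8 9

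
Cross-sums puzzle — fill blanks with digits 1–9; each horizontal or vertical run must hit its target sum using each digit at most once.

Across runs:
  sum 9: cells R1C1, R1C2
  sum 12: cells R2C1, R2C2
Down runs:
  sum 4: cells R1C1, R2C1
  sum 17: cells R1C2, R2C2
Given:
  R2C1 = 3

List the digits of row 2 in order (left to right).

4 in 2 cells must be {1,3}; 17 in 2 cells must be {8,9}.
R1C1 = 4 − 3 = 1 completes the 4 down.
R1C2 = 9 − 1 = 8 completes the 9 across.
R2C2 = 12 − 3 = 9 completes the 12 across.

3 9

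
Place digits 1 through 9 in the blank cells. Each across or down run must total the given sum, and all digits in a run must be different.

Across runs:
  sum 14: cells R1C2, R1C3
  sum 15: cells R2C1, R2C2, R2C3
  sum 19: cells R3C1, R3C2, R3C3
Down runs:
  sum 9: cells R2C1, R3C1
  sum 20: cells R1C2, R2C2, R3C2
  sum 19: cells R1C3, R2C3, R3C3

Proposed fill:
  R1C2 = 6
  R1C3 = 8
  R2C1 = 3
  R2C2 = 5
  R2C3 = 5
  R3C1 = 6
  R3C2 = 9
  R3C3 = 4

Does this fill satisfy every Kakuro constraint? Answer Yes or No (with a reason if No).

No — the across run R2C1–R2C3 sums to 13, not 15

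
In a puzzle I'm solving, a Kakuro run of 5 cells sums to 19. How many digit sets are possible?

5

5 distinct digits from 1–9 sum between 15 and 35.
Enumerating: {1,2,3,4,9}, {1,2,3,5,8}, {1,2,3,6,7}, {1,2,4,5,7}, {1,3,4,5,6}.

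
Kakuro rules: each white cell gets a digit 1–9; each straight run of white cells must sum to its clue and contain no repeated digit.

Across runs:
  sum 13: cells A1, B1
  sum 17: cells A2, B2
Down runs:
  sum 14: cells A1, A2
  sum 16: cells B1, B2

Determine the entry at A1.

17 in 2 cells must be {8,9}; 16 in 2 cells must be {7,9}.
The 17 across and the 16 down share only 9, so B2 = 9.
B1 = 16 − 9 = 7 completes the 16 down.
A2 = 17 − 9 = 8 completes the 17 across.
A1 = 13 − 7 = 6 completes the 13 across.

6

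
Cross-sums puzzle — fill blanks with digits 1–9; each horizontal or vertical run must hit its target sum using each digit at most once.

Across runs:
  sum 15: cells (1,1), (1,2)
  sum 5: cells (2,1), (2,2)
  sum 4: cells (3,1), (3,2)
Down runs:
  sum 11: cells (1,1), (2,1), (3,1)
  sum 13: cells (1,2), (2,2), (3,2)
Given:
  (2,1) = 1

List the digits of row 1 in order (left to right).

7 8

4 in 2 cells must be {1,3}.
(2,2) = 5 − 1 = 4 completes the 5 across.
(3,1) = 3: the only remaining digit allowed by both the 4 across and the 11 down.
(3,2) = 4 − 3 = 1 completes the 4 across.
(1,1) = 11 − 4 = 7 completes the 11 down.
(1,2) = 15 − 7 = 8 completes the 15 across.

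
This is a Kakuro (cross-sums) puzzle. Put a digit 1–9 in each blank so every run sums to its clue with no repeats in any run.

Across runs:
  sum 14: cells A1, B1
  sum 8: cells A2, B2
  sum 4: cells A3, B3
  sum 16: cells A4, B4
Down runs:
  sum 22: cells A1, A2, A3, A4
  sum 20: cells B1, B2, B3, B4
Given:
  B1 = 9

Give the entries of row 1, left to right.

5 9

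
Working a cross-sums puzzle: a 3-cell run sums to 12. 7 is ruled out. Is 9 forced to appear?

No

Counterexample: {1,3,8} sums to 12 under that restriction without using 9.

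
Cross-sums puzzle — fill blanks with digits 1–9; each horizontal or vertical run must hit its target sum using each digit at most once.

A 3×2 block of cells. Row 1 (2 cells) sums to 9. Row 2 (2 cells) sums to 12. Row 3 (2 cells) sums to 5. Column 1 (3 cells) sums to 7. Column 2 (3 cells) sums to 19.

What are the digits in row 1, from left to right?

2 7

7 in 3 cells must be {1,2,4}.
The 12 across and the 7 down share only 4, so (2,1) = 4.
(2,2) = 12 − 4 = 8 completes the 12 across.
Nothing is forced directly, so branch on (1,1), whose candidates are 1 or 2. If (1,1) = 1: then (1,2) would have to be in {8} for the 9 across but in {2,4,5,6,7,9} for the 19 down — contradiction. So (1,1) = 2.
(1,2) = 9 − 2 = 7 completes the 9 across.
(3,1) = 7 − 6 = 1 completes the 7 down.
(3,2) = 5 − 1 = 4 completes the 5 across.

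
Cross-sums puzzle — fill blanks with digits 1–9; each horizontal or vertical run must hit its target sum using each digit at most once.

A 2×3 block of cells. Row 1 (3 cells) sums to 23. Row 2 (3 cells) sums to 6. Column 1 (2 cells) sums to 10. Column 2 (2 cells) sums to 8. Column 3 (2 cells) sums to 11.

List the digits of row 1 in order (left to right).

23 in 3 cells must be {6,8,9}; 6 in 3 cells must be {1,2,3}.
The 23 across and the 8 down share only 6, so (1,2) = 6.
(2,2) = 8 − 6 = 2 completes the 8 down.
Given what's placed, (2,3) must be 3 to fit the 6 across and 11 down.
(1,3) = 11 − 3 = 8 completes the 11 down.
(2,1) = 6 − 5 = 1 completes the 6 across.
(1,1) = 23 − 14 = 9 completes the 23 across.

9 6 8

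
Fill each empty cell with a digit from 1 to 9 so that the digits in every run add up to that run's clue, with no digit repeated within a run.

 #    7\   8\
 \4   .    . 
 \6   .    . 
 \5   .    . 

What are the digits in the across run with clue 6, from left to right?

4 in 2 cells must be {1,3}; 7 in 3 cells must be {1,2,4}.
The 4 across and the 7 down share only 1, so R1C1 = 1.
R1C2 = 4 − 1 = 3 completes the 4 across.
Nothing is forced directly, so branch on R2C1, whose candidates are 2 or 4. If R2C1 = 4: then R2C2 would have to be in {2} for the 6 across but in {1,4} for the 8 down — contradiction. So R2C1 = 2.
R2C2 = 6 − 2 = 4 completes the 6 across.
R3C1 = 7 − 3 = 4 completes the 7 down.
R3C2 = 5 − 4 = 1 completes the 5 across.

2 4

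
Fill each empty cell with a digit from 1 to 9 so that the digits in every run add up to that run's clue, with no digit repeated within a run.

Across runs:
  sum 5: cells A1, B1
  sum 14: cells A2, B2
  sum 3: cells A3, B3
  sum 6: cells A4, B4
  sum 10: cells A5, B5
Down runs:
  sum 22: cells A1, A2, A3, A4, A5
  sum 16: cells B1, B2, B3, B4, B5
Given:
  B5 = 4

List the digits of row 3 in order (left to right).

1, 2

3 in 2 cells must be {1,2}; 16 in 5 cells must be {1,2,3,4,6}.
B2 = 6: the only remaining digit allowed by both the 14 across and the 16 down.
A5 = 10 − 4 = 6 completes the 10 across.
A2 = 14 − 6 = 8 completes the 14 across.
No cell is forced outright now. A3 can only be 1 or 2 (the digits allowed by both its 3 across and its 22 down). If A3 = 2: that forces A1 = 1, after which B1 would have to be in {4} for the 5 across but in {1,2,3} for the 16 down — contradiction. So A3 = 1.
B3 = 3 − 1 = 2 completes the 3 across.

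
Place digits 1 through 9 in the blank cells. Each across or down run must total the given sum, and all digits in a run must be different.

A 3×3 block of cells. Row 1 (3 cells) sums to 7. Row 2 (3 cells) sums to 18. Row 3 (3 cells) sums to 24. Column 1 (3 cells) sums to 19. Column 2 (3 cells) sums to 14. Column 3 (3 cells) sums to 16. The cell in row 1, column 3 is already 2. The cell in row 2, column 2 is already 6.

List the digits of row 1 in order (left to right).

7 in 3 cells must be {1,2,4}; 24 in 3 cells must be {7,8,9}.
(1,1) = 4: the only remaining digit allowed by both the 7 across and the 19 down.
(1,2) = 7 − 6 = 1 completes the 7 across.
(3,2) = 14 − 7 = 7 completes the 14 down.
No cell is forced outright now. (3,1) can only be 8 or 9 (the digits allowed by both its 24 across and its 19 down). If (3,1) = 9: then (2,1) would have to be in {3,4,5,7,8,9} for the 18 across but in {6} for the 19 down — contradiction. So (3,1) = 8.
(2,1) = 19 − 12 = 7 completes the 19 down.
(2,3) = 18 − 13 = 5 completes the 18 across.
(3,3) = 24 − 15 = 9 completes the 24 across.

4 1 2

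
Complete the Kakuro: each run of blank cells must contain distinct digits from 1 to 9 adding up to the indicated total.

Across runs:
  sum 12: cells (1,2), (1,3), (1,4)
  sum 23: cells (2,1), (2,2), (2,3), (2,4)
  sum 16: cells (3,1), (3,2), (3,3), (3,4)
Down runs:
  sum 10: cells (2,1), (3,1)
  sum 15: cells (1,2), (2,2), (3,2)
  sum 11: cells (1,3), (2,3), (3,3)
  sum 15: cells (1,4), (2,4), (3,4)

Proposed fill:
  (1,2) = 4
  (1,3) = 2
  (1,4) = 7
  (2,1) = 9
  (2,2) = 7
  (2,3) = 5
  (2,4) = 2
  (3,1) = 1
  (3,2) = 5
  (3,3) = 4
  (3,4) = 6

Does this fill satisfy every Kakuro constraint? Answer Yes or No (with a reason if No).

No — the across run (1,2)–(1,4) sums to 13, not 12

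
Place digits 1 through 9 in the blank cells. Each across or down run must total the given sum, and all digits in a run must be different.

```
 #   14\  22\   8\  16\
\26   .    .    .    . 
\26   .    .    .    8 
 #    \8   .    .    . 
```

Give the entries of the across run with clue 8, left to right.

Only 5 fits R3C2 under both its across sum 8 and down sum 22.
R2C2 = 9: the only remaining digit allowed by both the 26 across and the 22 down.
R1C2 = 22 − 14 = 8 completes the 22 down.
No cell is forced outright now. R2C1 can only be 5 or 6 (the digits allowed by both its 26 across and its 14 down). If R2C1 = 6: then R1C1 would have to be in {2,3,4,5,6,7,9} for the 26 across but in {8} for the 14 down — contradiction. So R2C1 = 5.
R1C1 = 14 − 5 = 9 completes the 14 down.
R2C3 = 26 − 22 = 4 completes the 26 across.
R3C3 = 1: the only remaining digit allowed by both the 8 across and the 8 down.
R3C4 = 8 − 6 = 2 completes the 8 across.

5 1 2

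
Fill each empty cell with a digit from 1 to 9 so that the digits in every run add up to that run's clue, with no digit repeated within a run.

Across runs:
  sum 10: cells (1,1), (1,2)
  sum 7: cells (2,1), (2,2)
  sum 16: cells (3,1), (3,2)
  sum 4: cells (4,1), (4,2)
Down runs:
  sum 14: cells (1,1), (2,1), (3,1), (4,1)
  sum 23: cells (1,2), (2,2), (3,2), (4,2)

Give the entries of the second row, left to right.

16 in 2 cells must be {7,9}; 4 in 2 cells must be {1,3}.
Only 7 fits (3,1) under both its across sum 16 and down sum 14.
(3,2) = 16 − 7 = 9 completes the 16 across.
Given what's placed, (4,1) must be 1 to fit the 4 across and 14 down.
(4,2) = 4 − 1 = 3 completes the 4 across.
No cell is forced outright now. (1,1) can only be 2 or 4 (the digits allowed by both its 10 across and its 14 down). If (1,1) = 2: then (1,2) would have to be in {8} for the 10 across but in {4,5,6,7} for the 23 down — contradiction. So (1,1) = 4.
(1,2) = 10 − 4 = 6 completes the 10 across.
(2,1) = 14 − 12 = 2 completes the 14 down.
(2,2) = 7 − 2 = 5 completes the 7 across.

2 5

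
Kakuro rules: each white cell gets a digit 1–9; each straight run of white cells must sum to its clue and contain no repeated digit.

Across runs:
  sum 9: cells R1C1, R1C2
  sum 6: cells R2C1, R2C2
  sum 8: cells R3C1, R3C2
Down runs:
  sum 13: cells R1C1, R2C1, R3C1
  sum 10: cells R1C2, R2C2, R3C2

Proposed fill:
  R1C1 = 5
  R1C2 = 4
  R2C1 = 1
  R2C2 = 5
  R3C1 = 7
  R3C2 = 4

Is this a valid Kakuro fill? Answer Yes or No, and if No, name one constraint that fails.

No — the down run R1C2–R3C2 sums to 13, not 10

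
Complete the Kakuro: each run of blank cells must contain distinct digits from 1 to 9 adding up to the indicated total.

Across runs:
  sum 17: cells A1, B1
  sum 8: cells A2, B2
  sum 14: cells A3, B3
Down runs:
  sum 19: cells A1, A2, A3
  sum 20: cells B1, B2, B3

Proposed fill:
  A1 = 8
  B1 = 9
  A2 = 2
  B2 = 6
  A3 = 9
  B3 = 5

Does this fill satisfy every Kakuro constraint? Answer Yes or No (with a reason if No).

Yes

Across: 8+9=17; 2+6=8; 9+5=14. Down: 8+2+9=19; 9+6+5=20. No digit repeats within any run.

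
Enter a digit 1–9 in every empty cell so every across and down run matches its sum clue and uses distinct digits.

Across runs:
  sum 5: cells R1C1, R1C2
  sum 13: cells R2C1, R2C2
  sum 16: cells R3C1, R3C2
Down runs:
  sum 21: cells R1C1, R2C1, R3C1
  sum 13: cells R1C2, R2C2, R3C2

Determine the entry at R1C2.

1

16 in 2 cells must be {7,9}.
The 5 across and the 21 down share only 4, so R1C1 = 4.
R1C2 = 5 − 4 = 1 completes the 5 across.
Given what's placed, R3C1 must be 9 to fit the 16 across and 21 down.
R3C2 = 16 − 9 = 7 completes the 16 across.
R2C1 = 21 − 13 = 8 completes the 21 down.
R2C2 = 13 − 8 = 5 completes the 13 across.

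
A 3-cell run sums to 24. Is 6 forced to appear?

The only way to make 24 from 3 distinct digits is {7,8,9}, which does not contain 6.

No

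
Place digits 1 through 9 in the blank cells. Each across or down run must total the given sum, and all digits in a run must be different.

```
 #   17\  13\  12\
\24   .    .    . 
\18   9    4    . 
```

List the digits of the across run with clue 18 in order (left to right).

24 in 3 cells must be {7,8,9}; 17 in 2 cells must be {8,9}.
R1C1 = 17 − 9 = 8 completes the 17 down.
R1C2 = 13 − 4 = 9 completes the 13 down.
R1C3 = 24 − 17 = 7 completes the 24 across.
R2C3 = 18 − 13 = 5 completes the 18 across.

9 4 5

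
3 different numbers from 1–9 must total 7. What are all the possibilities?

3 distinct digits from 1–9 sum between 6 and 24.
Only one set works: {1,2,4}.

{1,2,4}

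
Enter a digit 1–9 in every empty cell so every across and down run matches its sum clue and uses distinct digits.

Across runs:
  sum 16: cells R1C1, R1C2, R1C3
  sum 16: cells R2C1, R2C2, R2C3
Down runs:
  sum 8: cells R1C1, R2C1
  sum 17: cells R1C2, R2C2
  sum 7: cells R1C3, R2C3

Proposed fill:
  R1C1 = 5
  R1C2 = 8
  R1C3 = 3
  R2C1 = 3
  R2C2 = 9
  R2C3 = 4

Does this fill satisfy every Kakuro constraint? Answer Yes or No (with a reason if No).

Across: 5+8+3=16; 3+9+4=16. Down: 5+3=8; 8+9=17; 3+4=7. No digit repeats within any run.

Yes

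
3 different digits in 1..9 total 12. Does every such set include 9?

No

Counterexample: {1,3,8} sums to 12 without using 9.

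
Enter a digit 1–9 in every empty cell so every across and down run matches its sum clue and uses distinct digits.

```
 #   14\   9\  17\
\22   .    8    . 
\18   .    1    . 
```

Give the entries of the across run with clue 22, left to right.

17 in 2 cells must be {8,9}.
R1C3 = 9: the only remaining digit allowed by both the 22 across and the 17 down.
R2C3 = 17 − 9 = 8 completes the 17 down.
R1C1 = 22 − 17 = 5 completes the 22 across.
R2C1 = 18 − 9 = 9 completes the 18 across.

5 8 9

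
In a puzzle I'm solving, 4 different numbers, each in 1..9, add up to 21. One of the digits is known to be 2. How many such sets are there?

4 distinct digits from 1–9 sum between 10 and 30.
Keeping only sets containing 2.
Enumerating: {2,3,7,9}, {2,4,6,9}, {2,4,7,8}, {2,5,6,8}.

4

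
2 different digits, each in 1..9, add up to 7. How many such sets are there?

2 distinct digits from 1–9 sum between 3 and 17.
Enumerating: {1,6}, {2,5}, {3,4}.

3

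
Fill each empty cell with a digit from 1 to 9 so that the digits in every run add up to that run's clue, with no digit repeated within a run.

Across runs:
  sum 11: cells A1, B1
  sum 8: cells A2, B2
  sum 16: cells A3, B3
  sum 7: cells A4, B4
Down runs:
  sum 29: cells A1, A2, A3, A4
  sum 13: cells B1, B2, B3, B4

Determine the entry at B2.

16 in 2 cells must be {7,9}; 29 in 4 cells must be {5,7,8,9}.
Only 7 fits B3 under both its across sum 16 and down sum 13.
The 7 across and the 29 down share only 5, so A4 = 5.
B4 = 7 − 5 = 2 completes the 7 across.
B1 = 3: the only remaining digit allowed by both the 11 across and the 13 down.
Given what's placed, A2 must be 7 to fit the 8 across and 29 down.
B2 = 8 − 7 = 1 completes the 8 across.

1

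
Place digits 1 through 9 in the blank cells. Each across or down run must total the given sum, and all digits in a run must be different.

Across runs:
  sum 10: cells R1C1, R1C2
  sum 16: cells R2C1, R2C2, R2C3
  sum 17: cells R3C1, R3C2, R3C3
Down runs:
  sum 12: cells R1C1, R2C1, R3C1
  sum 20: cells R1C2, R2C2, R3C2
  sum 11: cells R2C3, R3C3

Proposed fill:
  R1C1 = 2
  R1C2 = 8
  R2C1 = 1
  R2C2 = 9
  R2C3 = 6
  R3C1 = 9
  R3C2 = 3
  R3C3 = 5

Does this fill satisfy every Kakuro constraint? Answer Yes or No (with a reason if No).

Yes

Across: 2+8=10; 1+9+6=16; 9+3+5=17. Down: 2+1+9=12; 8+9+3=20; 6+5=11. No digit repeats within any run.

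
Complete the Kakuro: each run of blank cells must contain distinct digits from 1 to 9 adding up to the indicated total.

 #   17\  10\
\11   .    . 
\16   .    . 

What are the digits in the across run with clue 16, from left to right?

9, 7

16 in 2 cells must be {7,9}; 17 in 2 cells must be {8,9}.
The 16 across and the 17 down share only 9, so R2C1 = 9.
R2C2 = 16 − 9 = 7 completes the 16 across.
R1C1 = 17 − 9 = 8 completes the 17 down.
R1C2 = 11 − 8 = 3 completes the 11 across.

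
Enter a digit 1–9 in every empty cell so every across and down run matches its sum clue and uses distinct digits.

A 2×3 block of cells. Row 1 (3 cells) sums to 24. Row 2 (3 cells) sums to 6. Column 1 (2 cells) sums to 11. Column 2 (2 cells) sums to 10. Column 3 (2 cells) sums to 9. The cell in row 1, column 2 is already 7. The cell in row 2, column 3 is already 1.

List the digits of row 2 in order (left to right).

24 in 3 cells must be {7,8,9}; 6 in 3 cells must be {1,2,3}.
(1,3) = 9 − 1 = 8 completes the 9 down.
(2,2) = 10 − 7 = 3 completes the 10 down.
(1,1) = 24 − 15 = 9 completes the 24 across.
(2,1) = 6 − 4 = 2 completes the 6 across.

2 3 1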